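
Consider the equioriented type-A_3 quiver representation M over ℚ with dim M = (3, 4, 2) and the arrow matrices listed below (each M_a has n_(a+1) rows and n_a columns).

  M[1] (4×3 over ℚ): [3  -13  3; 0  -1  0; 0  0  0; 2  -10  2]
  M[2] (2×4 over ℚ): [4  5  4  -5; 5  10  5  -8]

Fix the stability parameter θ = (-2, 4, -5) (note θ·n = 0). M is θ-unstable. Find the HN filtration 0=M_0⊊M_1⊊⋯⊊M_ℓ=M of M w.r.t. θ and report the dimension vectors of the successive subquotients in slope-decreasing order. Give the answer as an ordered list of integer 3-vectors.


Barcode: M ≅ I[1,1], I[1,3]^2, I[2,2]^2. HN layers by μ_θ (3 steps, strictly decreasing):
  μ^(1)=4; μ^(2)=-1/2; μ^(3)=-2

((0, 2, 0); (0, 2, 2); (3, 0, 0))


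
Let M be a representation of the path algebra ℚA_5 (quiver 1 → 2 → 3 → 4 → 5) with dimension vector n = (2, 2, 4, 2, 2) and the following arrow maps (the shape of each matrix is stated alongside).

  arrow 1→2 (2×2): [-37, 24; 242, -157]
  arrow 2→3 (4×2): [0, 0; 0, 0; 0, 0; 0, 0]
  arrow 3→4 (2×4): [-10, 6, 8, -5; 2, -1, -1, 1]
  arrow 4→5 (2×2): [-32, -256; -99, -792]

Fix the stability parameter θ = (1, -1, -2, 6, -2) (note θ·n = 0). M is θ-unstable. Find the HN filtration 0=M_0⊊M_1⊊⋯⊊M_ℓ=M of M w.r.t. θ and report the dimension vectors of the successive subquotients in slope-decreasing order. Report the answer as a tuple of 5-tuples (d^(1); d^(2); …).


Via rank(M_{q-1}∘⋯∘M_p): M ≅ I[1,2]^2, I[3,3]^2, I[3,4], I[3,5], I[5,5].
μ_θ-semistable layers: μ^(1)=6; μ^(2)=2; μ^(3)=0; μ^(4)=-2

((0, 0, 0, 1, 0); (0, 0, 0, 1, 1); (2, 2, 0, 0, 0); (0, 0, 4, 0, 1))


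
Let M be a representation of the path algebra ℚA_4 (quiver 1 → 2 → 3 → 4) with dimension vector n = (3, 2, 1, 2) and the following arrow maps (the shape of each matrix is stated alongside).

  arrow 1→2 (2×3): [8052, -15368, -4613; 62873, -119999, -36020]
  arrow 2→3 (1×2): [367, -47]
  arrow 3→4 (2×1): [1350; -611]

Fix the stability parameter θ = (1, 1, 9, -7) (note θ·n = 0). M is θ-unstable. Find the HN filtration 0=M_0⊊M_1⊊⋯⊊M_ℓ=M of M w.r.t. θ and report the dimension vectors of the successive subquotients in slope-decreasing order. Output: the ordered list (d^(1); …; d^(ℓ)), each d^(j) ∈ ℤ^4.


Interval decomposition of M: I[1,1], I[1,2], I[1,4], I[4,4].
HN type (ℓ=2): μ^(1)=1; μ^(2)=-7

((3, 2, 1, 1); (0, 0, 0, 1))


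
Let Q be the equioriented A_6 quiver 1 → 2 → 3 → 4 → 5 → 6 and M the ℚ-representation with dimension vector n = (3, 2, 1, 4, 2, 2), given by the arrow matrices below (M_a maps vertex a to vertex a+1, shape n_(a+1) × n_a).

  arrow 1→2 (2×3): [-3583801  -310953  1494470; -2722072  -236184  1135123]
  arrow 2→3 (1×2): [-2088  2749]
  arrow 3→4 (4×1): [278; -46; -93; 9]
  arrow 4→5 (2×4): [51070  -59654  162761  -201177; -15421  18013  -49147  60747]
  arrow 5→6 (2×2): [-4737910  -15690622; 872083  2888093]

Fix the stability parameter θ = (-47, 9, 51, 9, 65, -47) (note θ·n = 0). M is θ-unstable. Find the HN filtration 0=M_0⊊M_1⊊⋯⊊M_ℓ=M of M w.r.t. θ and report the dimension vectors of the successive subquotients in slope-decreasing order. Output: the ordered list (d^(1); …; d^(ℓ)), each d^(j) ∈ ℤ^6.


Barcode: M ≅ I[1,1], I[1,2], I[1,6], I[4,4]^2, I[4,6]. HN layers by μ_θ (3 steps, strictly decreasing):
  μ^(1)=39/2; μ^(2)=9; μ^(3)=-47

((0, 0, 1, 1, 1, 1); (0, 2, 0, 3, 1, 1); (3, 0, 0, 0, 0, 0))


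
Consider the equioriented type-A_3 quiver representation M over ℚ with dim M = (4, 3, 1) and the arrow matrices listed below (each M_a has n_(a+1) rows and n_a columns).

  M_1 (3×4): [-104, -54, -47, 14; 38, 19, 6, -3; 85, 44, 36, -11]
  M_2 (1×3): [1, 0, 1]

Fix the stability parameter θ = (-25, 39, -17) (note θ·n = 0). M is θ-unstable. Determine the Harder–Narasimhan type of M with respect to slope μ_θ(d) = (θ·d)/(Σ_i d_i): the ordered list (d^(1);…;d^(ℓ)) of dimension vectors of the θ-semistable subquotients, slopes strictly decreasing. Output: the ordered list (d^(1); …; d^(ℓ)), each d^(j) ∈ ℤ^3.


Barcode: M ≅ I[1,1], I[1,2]^2, I[1,3]. HN layers by μ_θ (3 steps, strictly decreasing):
  μ^(1)=39; μ^(2)=11; μ^(3)=-25

((0, 2, 0); (0, 1, 1); (4, 0, 0))


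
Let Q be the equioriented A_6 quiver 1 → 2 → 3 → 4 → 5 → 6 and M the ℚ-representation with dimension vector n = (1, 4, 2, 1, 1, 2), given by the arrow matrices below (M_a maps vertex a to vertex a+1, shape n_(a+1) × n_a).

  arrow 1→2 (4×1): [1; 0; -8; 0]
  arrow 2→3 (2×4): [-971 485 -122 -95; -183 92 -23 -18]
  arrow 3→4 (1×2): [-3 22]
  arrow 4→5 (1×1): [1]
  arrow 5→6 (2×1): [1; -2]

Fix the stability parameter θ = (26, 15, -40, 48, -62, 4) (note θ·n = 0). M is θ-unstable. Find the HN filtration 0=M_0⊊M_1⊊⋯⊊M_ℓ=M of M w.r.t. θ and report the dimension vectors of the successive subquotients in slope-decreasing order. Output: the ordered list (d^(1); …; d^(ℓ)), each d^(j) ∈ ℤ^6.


Barcode: M ≅ I[1,6], I[2,2]^2, I[2,3], I[6,6]. HN layers by μ_θ (4 steps, strictly decreasing):
  μ^(1)=15; μ^(2)=4; μ^(3)=-13/5; μ^(4)=-25/2

((0, 2, 0, 0, 0, 0); (0, 0, 0, 0, 0, 2); (1, 1, 1, 1, 1, 0); (0, 1, 1, 0, 0, 0))


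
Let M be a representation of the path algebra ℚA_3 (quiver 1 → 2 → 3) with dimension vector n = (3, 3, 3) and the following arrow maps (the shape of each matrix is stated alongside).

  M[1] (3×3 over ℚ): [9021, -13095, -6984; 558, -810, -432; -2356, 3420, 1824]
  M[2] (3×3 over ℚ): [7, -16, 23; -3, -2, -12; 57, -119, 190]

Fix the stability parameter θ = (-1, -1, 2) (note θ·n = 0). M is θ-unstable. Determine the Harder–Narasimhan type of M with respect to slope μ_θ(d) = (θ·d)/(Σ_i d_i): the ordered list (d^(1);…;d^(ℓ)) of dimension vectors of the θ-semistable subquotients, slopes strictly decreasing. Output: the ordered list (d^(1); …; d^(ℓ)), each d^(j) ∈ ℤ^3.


Barcode: M ≅ I[1,1]^2, I[1,3], I[2,3]^2. HN layers by μ_θ (2 steps, strictly decreasing):
  μ^(1)=2; μ^(2)=-1

((0, 0, 3); (3, 3, 0))


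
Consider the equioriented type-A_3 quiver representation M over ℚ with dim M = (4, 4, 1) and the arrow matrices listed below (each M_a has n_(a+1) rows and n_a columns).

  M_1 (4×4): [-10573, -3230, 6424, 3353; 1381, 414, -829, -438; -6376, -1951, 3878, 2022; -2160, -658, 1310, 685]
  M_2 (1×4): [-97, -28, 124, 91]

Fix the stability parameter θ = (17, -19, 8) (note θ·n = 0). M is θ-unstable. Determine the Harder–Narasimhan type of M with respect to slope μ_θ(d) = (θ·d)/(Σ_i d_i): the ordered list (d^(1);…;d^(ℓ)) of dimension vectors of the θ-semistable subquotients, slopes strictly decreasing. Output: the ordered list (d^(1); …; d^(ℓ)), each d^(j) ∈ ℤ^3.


Barcode: M ≅ I[1,2]^3, I[1,3]. HN layers by μ_θ (2 steps, strictly decreasing):
  μ^(1)=8; μ^(2)=-1

((0, 0, 1); (4, 4, 0))


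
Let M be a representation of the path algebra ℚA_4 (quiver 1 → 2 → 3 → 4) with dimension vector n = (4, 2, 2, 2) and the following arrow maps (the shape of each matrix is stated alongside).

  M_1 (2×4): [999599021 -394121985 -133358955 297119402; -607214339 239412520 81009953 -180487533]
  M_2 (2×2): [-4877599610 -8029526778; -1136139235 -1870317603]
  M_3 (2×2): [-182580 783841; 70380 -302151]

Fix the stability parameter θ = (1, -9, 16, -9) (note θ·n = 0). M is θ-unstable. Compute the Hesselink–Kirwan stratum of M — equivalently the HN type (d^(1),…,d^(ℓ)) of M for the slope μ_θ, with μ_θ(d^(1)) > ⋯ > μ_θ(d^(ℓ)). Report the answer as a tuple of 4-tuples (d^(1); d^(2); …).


Via rank(M_{q-1}∘⋯∘M_p): M ≅ I[1,1]^2, I[1,2], I[1,4], I[3,3], I[4,4].
μ_θ-semistable layers: μ^(1)=16; μ^(2)=7/2; μ^(3)=1; μ^(4)=-4; μ^(5)=-9

((0, 0, 1, 0); (0, 0, 1, 1); (2, 0, 0, 0); (2, 2, 0, 0); (0, 0, 0, 1))


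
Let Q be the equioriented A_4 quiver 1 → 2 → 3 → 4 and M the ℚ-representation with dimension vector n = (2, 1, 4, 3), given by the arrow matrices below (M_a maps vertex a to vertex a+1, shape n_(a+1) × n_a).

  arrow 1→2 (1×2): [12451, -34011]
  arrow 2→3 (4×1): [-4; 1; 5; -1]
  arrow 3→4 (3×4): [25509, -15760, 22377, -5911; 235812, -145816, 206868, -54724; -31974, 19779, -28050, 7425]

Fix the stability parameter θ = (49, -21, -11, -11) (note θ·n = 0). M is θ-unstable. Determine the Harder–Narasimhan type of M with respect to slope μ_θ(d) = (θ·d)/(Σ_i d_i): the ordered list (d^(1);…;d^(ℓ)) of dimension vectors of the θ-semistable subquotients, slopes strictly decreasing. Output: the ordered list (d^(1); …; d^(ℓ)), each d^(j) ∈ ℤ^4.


Via rank(M_{q-1}∘⋯∘M_p): M ≅ I[1,1], I[1,3], I[3,3], I[3,4]^2, I[4,4].
μ_θ-semistable layers: μ^(1)=49; μ^(2)=17/3; μ^(3)=-11

((1, 0, 0, 0); (1, 1, 1, 0); (0, 0, 3, 3))


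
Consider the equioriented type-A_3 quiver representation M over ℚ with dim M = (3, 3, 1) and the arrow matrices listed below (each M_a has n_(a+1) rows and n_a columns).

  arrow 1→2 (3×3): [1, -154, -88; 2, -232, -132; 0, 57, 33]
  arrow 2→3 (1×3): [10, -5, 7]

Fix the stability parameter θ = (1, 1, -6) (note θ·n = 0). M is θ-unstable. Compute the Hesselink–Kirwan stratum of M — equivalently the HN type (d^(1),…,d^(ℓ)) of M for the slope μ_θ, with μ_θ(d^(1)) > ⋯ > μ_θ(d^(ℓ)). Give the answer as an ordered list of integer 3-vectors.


Barcode: M ≅ I[1,1], I[1,2], I[1,3], I[2,2]. HN layers by μ_θ (2 steps, strictly decreasing):
  μ^(1)=1; μ^(2)=-4/3

((2, 2, 0); (1, 1, 1))


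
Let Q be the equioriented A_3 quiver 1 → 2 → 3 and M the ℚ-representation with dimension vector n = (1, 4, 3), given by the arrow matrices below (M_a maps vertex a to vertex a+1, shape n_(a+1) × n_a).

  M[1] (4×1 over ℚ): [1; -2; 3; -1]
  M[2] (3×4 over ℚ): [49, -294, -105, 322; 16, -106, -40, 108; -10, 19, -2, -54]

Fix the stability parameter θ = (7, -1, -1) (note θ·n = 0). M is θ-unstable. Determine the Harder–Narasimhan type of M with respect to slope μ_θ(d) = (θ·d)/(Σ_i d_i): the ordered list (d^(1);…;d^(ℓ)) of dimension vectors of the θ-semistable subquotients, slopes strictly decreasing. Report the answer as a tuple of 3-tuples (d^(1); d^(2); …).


Interval decomposition of M: I[1,2], I[2,2], I[2,3]^2, I[3,3].
HN type (ℓ=2): μ^(1)=3; μ^(2)=-1

((1, 1, 0); (0, 3, 3))


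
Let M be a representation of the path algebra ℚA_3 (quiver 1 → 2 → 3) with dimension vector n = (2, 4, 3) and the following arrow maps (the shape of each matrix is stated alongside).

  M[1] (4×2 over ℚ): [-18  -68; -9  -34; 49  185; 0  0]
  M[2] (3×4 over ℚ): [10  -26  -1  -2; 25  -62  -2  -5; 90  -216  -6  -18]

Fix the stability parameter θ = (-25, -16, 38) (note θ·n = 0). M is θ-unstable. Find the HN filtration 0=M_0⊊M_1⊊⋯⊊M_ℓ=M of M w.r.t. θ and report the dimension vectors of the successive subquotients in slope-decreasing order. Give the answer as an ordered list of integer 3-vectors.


Via rank(M_{q-1}∘⋯∘M_p): M ≅ I[1,2], I[1,3], I[2,2], I[2,3], I[3,3].
μ_θ-semistable layers: μ^(1)=38; μ^(2)=-16; μ^(3)=-25

((0, 0, 3); (0, 4, 0); (2, 0, 0))


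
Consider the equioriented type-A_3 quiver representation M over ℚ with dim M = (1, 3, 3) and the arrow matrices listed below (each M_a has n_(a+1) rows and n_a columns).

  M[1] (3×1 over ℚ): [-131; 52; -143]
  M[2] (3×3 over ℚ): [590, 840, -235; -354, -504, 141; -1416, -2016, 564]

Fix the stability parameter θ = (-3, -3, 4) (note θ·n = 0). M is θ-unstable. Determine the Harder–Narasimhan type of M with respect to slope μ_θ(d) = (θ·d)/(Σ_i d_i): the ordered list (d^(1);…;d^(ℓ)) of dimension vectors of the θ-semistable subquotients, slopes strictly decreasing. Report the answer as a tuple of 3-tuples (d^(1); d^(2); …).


Barcode: M ≅ I[1,3], I[2,2]^2, I[3,3]^2. HN layers by μ_θ (2 steps, strictly decreasing):
  μ^(1)=4; μ^(2)=-3

((0, 0, 3); (1, 3, 0))


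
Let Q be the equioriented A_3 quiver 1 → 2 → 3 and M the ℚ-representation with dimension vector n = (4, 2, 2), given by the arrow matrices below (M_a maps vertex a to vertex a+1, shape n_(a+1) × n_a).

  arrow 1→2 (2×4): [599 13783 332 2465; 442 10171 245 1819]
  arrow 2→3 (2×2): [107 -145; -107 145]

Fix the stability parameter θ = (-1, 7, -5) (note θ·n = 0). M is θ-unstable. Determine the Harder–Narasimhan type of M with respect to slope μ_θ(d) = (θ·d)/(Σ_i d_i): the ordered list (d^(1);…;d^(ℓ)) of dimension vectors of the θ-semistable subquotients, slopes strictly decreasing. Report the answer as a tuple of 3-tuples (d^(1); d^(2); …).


Interval decomposition of M: I[1,1]^2, I[1,2], I[1,3], I[3,3].
HN type (ℓ=4): μ^(1)=7; μ^(2)=1; μ^(3)=-1; μ^(4)=-5

((0, 1, 0); (0, 1, 1); (4, 0, 0); (0, 0, 1))


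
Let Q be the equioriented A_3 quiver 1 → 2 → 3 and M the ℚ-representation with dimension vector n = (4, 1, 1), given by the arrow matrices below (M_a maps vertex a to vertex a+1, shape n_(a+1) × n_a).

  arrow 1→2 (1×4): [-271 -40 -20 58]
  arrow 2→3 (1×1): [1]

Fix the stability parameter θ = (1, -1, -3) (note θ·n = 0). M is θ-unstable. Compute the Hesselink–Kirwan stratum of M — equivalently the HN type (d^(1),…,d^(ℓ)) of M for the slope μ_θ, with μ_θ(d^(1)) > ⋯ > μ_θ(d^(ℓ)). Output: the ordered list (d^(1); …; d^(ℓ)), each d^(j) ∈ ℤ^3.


Barcode: M ≅ I[1,1]^3, I[1,3]. HN layers by μ_θ (2 steps, strictly decreasing):
  μ^(1)=1; μ^(2)=-1

((3, 0, 0); (1, 1, 1))


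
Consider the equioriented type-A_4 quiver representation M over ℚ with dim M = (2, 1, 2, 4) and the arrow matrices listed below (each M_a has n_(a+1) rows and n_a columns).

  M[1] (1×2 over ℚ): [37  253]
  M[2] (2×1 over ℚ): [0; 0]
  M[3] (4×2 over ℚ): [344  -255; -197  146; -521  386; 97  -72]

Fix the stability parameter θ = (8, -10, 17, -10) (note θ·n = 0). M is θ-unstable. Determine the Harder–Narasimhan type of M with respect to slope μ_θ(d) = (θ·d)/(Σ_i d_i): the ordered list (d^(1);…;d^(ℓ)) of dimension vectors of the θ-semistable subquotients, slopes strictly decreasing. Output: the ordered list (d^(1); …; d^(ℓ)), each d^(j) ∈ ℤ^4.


Barcode: M ≅ I[1,1], I[1,2], I[3,4]^2, I[4,4]^2. HN layers by μ_θ (4 steps, strictly decreasing):
  μ^(1)=8; μ^(2)=7/2; μ^(3)=-1; μ^(4)=-10

((1, 0, 0, 0); (0, 0, 2, 2); (1, 1, 0, 0); (0, 0, 0, 2))


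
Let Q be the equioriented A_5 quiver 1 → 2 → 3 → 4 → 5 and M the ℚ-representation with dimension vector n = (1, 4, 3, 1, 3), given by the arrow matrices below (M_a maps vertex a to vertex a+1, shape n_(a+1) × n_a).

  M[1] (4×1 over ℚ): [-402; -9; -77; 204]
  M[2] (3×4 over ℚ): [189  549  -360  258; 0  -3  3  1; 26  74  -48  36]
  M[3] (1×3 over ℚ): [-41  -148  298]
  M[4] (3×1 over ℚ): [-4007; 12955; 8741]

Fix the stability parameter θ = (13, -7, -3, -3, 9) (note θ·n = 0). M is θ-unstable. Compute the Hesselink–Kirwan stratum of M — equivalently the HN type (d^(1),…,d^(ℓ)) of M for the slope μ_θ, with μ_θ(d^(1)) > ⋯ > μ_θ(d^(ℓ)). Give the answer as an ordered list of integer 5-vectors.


Interval decomposition of M: I[1,5], I[2,2]^2, I[2,3], I[3,3], I[5,5]^2.
HN type (ℓ=4): μ^(1)=9; μ^(2)=0; μ^(3)=-3; μ^(4)=-7

((0, 0, 0, 0, 3); (1, 1, 1, 1, 0); (0, 0, 2, 0, 0); (0, 3, 0, 0, 0))


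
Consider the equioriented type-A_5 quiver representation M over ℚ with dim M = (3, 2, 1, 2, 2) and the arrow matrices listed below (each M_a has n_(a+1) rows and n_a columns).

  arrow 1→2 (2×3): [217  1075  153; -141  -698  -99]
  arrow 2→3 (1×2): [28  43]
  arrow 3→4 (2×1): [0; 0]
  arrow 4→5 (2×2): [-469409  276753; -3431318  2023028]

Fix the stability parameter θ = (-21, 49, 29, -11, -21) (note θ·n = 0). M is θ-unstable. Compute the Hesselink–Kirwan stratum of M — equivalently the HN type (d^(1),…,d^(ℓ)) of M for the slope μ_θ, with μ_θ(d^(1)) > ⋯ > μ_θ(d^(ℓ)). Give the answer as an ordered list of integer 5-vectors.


Barcode: M ≅ I[1,1], I[1,2], I[1,3], I[4,5]^2. HN layers by μ_θ (4 steps, strictly decreasing):
  μ^(1)=49; μ^(2)=39; μ^(3)=-16; μ^(4)=-21

((0, 1, 0, 0, 0); (0, 1, 1, 0, 0); (0, 0, 0, 2, 2); (3, 0, 0, 0, 0))


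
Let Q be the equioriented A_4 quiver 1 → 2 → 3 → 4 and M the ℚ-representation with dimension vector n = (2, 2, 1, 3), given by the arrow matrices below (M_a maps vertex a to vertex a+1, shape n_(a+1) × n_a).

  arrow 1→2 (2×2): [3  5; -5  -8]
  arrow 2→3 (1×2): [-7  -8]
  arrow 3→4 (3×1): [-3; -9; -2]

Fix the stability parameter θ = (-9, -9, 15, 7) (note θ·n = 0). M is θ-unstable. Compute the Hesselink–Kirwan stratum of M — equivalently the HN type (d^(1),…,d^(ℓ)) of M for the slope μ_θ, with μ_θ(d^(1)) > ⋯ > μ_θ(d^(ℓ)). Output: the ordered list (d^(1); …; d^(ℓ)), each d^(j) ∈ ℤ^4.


Interval decomposition of M: I[1,2], I[1,4], I[4,4]^2.
HN type (ℓ=3): μ^(1)=11; μ^(2)=7; μ^(3)=-9

((0, 0, 1, 1); (0, 0, 0, 2); (2, 2, 0, 0))


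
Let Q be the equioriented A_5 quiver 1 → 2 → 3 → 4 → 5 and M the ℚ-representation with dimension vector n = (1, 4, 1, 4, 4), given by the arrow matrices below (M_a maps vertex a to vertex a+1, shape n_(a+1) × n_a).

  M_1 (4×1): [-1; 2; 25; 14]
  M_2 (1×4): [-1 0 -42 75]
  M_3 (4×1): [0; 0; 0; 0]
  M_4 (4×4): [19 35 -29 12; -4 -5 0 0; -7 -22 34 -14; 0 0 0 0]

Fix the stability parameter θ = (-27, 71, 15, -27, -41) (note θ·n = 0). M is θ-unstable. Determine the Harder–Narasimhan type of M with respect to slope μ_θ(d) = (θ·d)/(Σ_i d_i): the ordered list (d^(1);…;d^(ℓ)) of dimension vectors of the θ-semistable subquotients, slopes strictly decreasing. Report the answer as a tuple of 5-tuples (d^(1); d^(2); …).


Barcode: M ≅ I[1,3], I[2,2]^3, I[4,4], I[4,5]^3, I[5,5]. HN layers by μ_θ (5 steps, strictly decreasing):
  μ^(1)=71; μ^(2)=43; μ^(3)=-27; μ^(4)=-34; μ^(5)=-41

((0, 3, 0, 0, 0); (0, 1, 1, 0, 0); (1, 0, 0, 1, 0); (0, 0, 0, 3, 3); (0, 0, 0, 0, 1))


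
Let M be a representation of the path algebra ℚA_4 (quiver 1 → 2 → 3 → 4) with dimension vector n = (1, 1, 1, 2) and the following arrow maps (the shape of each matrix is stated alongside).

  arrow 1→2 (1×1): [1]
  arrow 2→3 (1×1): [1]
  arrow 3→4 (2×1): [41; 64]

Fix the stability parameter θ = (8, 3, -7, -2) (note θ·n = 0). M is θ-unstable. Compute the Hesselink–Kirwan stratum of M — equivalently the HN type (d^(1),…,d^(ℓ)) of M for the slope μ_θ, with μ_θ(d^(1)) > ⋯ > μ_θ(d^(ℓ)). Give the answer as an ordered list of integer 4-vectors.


Via rank(M_{q-1}∘⋯∘M_p): M ≅ I[1,4], I[4,4].
μ_θ-semistable layers: μ^(1)=1/2; μ^(2)=-2

((1, 1, 1, 1); (0, 0, 0, 1))


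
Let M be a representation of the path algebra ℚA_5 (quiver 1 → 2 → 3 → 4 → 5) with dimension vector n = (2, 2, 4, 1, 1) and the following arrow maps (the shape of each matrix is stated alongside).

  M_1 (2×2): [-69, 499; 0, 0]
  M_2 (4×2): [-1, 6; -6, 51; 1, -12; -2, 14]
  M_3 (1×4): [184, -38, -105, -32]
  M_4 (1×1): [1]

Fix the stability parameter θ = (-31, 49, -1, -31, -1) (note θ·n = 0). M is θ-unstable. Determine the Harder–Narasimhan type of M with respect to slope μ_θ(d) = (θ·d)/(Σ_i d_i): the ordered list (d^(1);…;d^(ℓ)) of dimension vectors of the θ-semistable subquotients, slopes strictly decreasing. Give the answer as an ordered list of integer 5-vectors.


Barcode: M ≅ I[1,1], I[1,5], I[2,3], I[3,3]^2. HN layers by μ_θ (4 steps, strictly decreasing):
  μ^(1)=24; μ^(2)=4; μ^(3)=-1; μ^(4)=-31

((0, 1, 1, 0, 0); (0, 1, 1, 1, 1); (0, 0, 2, 0, 0); (2, 0, 0, 0, 0))


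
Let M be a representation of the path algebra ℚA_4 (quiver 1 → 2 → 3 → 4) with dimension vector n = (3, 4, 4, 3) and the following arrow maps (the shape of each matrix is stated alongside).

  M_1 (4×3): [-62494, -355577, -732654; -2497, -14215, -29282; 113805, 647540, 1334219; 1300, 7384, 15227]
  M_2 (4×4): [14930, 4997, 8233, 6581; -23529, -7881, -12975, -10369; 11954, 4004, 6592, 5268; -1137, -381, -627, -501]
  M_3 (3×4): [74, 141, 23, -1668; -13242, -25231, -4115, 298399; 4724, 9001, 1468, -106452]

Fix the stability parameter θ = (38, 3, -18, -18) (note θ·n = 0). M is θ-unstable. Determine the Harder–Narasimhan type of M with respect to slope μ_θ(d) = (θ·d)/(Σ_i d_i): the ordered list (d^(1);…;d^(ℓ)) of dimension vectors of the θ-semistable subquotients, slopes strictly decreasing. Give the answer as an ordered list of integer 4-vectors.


Interval decomposition of M: I[1,2]^2, I[1,3], I[2,4], I[3,4]^2.
HN type (ℓ=4): μ^(1)=41/2; μ^(2)=23/3; μ^(3)=-11; μ^(4)=-18

((2, 2, 0, 0); (1, 1, 1, 0); (0, 1, 1, 1); (0, 0, 2, 2))


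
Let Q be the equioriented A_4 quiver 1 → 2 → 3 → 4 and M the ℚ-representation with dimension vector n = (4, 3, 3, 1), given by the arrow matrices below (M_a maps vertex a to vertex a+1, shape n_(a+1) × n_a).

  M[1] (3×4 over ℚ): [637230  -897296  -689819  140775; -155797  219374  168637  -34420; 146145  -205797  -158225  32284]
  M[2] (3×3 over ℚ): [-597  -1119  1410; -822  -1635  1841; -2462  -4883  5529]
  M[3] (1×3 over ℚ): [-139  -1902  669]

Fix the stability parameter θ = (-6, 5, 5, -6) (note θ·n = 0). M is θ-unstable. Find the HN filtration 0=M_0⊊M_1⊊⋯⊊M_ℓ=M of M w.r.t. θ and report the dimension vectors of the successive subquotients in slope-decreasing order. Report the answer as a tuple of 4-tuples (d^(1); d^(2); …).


Via rank(M_{q-1}∘⋯∘M_p): M ≅ I[1,1], I[1,2], I[1,3], I[1,4], I[3,3].
μ_θ-semistable layers: μ^(1)=5; μ^(2)=4/3; μ^(3)=-6

((0, 2, 2, 0); (0, 1, 1, 1); (4, 0, 0, 0))


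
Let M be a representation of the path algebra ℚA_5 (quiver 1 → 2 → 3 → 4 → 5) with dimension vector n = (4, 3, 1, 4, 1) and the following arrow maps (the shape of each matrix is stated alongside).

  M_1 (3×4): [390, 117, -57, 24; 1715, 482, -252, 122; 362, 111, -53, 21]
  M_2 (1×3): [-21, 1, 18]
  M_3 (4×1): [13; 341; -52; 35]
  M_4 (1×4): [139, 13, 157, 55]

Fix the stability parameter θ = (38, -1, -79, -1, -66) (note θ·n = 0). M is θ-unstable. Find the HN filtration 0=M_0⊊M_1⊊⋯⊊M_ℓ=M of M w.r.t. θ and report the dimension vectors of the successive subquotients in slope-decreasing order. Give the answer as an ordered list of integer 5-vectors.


Interval decomposition of M: I[1,1], I[1,2]^2, I[1,5], I[4,4]^3.
HN type (ℓ=4): μ^(1)=38; μ^(2)=37/2; μ^(3)=-1; μ^(4)=-109/5

((1, 0, 0, 0, 0); (2, 2, 0, 0, 0); (0, 0, 0, 3, 0); (1, 1, 1, 1, 1))


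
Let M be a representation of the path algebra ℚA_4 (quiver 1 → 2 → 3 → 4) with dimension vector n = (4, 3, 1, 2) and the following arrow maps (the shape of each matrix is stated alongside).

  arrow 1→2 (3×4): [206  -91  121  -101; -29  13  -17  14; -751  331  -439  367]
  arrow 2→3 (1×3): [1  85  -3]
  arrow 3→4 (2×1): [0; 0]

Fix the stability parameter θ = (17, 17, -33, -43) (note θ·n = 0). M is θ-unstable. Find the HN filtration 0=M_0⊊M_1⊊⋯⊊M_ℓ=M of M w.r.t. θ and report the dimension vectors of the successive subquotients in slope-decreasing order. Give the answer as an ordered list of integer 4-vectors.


Via rank(M_{q-1}∘⋯∘M_p): M ≅ I[1,1], I[1,2]^2, I[1,3], I[4,4]^2.
μ_θ-semistable layers: μ^(1)=17; μ^(2)=1/3; μ^(3)=-43

((3, 2, 0, 0); (1, 1, 1, 0); (0, 0, 0, 2))


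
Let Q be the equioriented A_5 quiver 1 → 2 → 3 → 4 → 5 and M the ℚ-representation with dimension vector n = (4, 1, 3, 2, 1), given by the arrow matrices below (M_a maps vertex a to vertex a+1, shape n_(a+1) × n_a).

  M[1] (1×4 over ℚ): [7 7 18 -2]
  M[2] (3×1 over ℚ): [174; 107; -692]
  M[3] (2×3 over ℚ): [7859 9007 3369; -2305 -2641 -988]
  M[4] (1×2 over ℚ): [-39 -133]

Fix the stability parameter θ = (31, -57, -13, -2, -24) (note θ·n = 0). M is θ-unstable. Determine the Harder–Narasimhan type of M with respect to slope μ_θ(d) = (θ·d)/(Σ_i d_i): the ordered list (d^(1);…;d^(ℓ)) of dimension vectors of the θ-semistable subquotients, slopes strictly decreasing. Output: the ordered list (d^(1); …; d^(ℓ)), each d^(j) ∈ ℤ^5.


Barcode: M ≅ I[1,1]^3, I[1,4], I[3,3], I[3,5]. HN layers by μ_θ (3 steps, strictly decreasing):
  μ^(1)=31; μ^(2)=-2; μ^(3)=-13

((3, 0, 0, 0, 0); (0, 0, 0, 1, 0); (1, 1, 3, 1, 1))


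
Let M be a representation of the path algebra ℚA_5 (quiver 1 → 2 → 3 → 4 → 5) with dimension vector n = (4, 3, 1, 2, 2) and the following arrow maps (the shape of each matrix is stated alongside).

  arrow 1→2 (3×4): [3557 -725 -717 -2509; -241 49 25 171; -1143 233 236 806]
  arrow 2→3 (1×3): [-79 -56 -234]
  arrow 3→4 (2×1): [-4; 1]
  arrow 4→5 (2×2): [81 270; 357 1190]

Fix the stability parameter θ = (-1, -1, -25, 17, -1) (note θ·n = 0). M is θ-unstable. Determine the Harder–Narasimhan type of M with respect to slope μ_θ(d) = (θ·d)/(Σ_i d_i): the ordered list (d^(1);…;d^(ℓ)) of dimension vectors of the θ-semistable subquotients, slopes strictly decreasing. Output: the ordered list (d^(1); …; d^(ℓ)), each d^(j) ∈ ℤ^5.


Barcode: M ≅ I[1,1], I[1,2]^2, I[1,5], I[4,4], I[5,5]. HN layers by μ_θ (4 steps, strictly decreasing):
  μ^(1)=17; μ^(2)=8; μ^(3)=-1; μ^(4)=-9

((0, 0, 0, 1, 0); (0, 0, 0, 1, 1); (3, 2, 0, 0, 1); (1, 1, 1, 0, 0))


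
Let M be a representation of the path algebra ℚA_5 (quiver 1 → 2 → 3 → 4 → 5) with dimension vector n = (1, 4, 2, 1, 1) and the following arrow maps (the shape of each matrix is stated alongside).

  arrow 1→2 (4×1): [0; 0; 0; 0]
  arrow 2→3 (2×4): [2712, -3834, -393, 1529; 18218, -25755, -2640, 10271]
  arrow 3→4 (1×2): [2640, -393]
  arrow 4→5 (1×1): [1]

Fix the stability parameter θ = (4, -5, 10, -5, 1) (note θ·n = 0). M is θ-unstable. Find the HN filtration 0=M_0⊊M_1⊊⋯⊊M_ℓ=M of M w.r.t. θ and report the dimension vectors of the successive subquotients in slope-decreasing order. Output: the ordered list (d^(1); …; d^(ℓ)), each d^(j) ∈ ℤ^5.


Via rank(M_{q-1}∘⋯∘M_p): M ≅ I[1,1], I[2,2]^2, I[2,3], I[2,5].
μ_θ-semistable layers: μ^(1)=10; μ^(2)=4; μ^(3)=2; μ^(4)=-5

((0, 0, 1, 0, 0); (1, 0, 0, 0, 0); (0, 0, 1, 1, 1); (0, 4, 0, 0, 0))


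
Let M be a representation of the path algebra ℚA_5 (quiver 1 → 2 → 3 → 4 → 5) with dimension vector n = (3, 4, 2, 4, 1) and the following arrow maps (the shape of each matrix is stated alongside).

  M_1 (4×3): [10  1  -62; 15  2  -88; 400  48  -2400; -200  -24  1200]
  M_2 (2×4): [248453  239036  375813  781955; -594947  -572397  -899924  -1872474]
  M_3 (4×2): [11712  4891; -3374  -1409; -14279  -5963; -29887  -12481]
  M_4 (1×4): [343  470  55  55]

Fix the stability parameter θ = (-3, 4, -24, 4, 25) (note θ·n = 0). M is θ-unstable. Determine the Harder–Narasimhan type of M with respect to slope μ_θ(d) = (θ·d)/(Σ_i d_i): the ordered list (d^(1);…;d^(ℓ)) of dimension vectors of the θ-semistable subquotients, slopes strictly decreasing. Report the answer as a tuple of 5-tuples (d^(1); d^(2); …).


Via rank(M_{q-1}∘⋯∘M_p): M ≅ I[1,1], I[1,4], I[1,5], I[2,2]^2, I[4,4]^2.
μ_θ-semistable layers: μ^(1)=25; μ^(2)=4; μ^(3)=-3; μ^(4)=-23/3

((0, 0, 0, 0, 1); (0, 2, 0, 4, 0); (1, 0, 0, 0, 0); (2, 2, 2, 0, 0))


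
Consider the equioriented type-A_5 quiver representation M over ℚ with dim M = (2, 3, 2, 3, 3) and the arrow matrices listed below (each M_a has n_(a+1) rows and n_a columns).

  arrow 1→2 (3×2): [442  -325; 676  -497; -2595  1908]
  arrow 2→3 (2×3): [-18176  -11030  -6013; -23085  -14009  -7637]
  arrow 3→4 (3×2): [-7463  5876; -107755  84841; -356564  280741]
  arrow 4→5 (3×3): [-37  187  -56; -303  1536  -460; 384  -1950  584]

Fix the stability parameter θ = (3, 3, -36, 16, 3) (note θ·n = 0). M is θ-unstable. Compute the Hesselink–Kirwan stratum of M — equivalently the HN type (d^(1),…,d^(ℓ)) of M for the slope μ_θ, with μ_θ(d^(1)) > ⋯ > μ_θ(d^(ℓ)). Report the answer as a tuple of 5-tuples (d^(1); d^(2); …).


Interval decomposition of M: I[1,5]^2, I[2,2], I[4,4], I[5,5].
HN type (ℓ=4): μ^(1)=16; μ^(2)=19/2; μ^(3)=3; μ^(4)=-10

((0, 0, 0, 1, 0); (0, 0, 0, 2, 2); (0, 1, 0, 0, 1); (2, 2, 2, 0, 0))


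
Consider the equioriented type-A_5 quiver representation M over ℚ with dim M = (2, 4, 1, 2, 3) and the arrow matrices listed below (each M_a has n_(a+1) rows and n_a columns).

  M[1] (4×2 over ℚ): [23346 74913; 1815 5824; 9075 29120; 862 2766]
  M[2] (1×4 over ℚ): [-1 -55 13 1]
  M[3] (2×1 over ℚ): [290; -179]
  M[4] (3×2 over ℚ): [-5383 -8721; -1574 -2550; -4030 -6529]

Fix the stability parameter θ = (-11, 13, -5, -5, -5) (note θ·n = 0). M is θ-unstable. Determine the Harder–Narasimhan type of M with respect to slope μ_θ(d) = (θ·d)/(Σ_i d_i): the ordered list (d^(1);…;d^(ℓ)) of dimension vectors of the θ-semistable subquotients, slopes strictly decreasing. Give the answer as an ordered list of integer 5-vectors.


Via rank(M_{q-1}∘⋯∘M_p): M ≅ I[1,2], I[1,5], I[2,2]^2, I[4,5], I[5,5].
μ_θ-semistable layers: μ^(1)=13; μ^(2)=-1/2; μ^(3)=-5; μ^(4)=-11

((0, 3, 0, 0, 0); (0, 1, 1, 1, 1); (0, 0, 0, 1, 2); (2, 0, 0, 0, 0))


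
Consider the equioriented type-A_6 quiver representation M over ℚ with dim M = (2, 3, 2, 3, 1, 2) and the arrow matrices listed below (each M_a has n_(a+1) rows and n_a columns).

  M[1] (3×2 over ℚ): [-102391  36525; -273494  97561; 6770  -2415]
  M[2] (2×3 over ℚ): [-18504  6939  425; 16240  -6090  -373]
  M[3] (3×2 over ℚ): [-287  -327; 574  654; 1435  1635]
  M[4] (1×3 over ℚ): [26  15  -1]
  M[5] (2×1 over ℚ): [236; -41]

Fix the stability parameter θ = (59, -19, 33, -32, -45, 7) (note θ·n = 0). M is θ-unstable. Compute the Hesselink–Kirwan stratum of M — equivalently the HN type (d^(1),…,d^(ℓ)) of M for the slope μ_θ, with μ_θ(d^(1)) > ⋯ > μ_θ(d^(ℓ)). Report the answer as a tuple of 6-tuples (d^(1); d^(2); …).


Via rank(M_{q-1}∘⋯∘M_p): M ≅ I[1,2], I[1,6], I[2,3], I[4,4]^2, I[6,6].
μ_θ-semistable layers: μ^(1)=33; μ^(2)=20; μ^(3)=7; μ^(4)=-4/5; μ^(5)=-19; μ^(6)=-32

((0, 0, 1, 0, 0, 0); (1, 1, 0, 0, 0, 0); (0, 0, 0, 0, 0, 2); (1, 1, 1, 1, 1, 0); (0, 1, 0, 0, 0, 0); (0, 0, 0, 2, 0, 0))


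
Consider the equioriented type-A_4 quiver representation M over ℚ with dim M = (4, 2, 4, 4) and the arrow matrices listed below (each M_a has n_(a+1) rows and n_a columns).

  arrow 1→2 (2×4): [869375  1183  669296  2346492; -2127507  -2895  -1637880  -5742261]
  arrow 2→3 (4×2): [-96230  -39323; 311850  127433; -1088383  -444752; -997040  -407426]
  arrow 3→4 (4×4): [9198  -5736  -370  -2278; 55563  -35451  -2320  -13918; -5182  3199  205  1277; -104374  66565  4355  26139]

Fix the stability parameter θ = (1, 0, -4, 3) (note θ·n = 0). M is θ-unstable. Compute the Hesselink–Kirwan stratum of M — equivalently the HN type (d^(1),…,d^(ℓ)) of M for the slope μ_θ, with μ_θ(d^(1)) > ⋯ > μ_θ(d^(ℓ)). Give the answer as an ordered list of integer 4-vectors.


Barcode: M ≅ I[1,1]^2, I[1,3], I[1,4], I[3,3], I[3,4], I[4,4]^2. HN layers by μ_θ (4 steps, strictly decreasing):
  μ^(1)=3; μ^(2)=1; μ^(3)=-1; μ^(4)=-4

((0, 0, 0, 4); (2, 0, 0, 0); (2, 2, 2, 0); (0, 0, 2, 0))


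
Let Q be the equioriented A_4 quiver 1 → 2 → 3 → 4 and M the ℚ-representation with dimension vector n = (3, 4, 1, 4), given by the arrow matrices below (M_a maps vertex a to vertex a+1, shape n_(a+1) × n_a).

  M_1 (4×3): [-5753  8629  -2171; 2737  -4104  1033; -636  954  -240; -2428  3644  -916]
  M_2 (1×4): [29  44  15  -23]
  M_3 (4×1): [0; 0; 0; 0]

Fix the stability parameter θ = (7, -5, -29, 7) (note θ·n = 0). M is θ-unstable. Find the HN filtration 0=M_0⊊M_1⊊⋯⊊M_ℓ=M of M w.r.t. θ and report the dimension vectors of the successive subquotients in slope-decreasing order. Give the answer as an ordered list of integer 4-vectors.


Interval decomposition of M: I[1,1], I[1,2], I[1,3], I[2,2]^2, I[4,4]^4.
HN type (ℓ=4): μ^(1)=7; μ^(2)=1; μ^(3)=-5; μ^(4)=-9

((1, 0, 0, 4); (1, 1, 0, 0); (0, 2, 0, 0); (1, 1, 1, 0))


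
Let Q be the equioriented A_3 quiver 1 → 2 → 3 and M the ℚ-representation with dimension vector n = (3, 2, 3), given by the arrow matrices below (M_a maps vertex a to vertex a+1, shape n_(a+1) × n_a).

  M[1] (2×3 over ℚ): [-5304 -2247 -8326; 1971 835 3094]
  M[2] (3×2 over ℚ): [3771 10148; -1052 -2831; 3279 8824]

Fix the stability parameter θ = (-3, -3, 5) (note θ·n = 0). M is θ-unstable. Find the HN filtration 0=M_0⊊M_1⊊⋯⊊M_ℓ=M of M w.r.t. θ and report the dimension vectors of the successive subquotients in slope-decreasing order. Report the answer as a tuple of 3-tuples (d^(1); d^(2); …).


Barcode: M ≅ I[1,1], I[1,3]^2, I[3,3]. HN layers by μ_θ (2 steps, strictly decreasing):
  μ^(1)=5; μ^(2)=-3

((0, 0, 3); (3, 2, 0))


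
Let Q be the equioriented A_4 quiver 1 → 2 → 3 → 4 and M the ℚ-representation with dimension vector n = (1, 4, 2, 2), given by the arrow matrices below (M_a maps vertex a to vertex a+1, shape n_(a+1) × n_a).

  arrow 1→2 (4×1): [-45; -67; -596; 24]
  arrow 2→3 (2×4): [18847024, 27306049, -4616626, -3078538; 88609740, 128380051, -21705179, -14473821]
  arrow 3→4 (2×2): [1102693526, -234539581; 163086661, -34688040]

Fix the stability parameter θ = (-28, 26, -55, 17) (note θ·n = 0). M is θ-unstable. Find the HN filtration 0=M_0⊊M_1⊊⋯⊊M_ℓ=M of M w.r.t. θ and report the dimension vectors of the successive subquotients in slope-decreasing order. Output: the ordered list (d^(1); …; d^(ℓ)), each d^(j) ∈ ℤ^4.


Barcode: M ≅ I[1,4], I[2,2]^2, I[2,4]. HN layers by μ_θ (4 steps, strictly decreasing):
  μ^(1)=26; μ^(2)=17; μ^(3)=-29/2; μ^(4)=-28

((0, 2, 0, 0); (0, 0, 0, 2); (0, 2, 2, 0); (1, 0, 0, 0))


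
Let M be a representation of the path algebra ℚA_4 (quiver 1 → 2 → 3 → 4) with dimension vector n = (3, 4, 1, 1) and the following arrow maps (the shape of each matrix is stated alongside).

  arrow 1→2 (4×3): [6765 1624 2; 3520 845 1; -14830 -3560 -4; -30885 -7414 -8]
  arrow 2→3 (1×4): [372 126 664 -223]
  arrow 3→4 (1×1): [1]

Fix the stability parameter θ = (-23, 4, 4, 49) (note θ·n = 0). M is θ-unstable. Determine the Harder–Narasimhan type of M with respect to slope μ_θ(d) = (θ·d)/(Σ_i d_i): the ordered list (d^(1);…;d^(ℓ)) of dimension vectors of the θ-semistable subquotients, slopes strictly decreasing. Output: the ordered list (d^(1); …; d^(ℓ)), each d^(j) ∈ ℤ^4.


Interval decomposition of M: I[1,1], I[1,2], I[1,4], I[2,2]^2.
HN type (ℓ=3): μ^(1)=49; μ^(2)=4; μ^(3)=-23

((0, 0, 0, 1); (0, 4, 1, 0); (3, 0, 0, 0))


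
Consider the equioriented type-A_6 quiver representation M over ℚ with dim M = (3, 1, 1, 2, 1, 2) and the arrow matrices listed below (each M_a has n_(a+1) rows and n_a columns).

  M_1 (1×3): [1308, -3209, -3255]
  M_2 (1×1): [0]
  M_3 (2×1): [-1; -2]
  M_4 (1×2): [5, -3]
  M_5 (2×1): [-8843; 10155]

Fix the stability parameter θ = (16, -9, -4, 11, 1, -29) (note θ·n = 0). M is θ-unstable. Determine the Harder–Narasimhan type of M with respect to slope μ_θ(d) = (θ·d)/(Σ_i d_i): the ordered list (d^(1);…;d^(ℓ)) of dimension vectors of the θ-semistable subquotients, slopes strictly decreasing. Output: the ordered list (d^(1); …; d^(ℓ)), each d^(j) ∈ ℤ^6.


Interval decomposition of M: I[1,1]^2, I[1,2], I[3,6], I[4,4], I[6,6].
HN type (ℓ=5): μ^(1)=16; μ^(2)=11; μ^(3)=7/2; μ^(4)=-21/4; μ^(5)=-29

((2, 0, 0, 0, 0, 0); (0, 0, 0, 1, 0, 0); (1, 1, 0, 0, 0, 0); (0, 0, 1, 1, 1, 1); (0, 0, 0, 0, 0, 1))


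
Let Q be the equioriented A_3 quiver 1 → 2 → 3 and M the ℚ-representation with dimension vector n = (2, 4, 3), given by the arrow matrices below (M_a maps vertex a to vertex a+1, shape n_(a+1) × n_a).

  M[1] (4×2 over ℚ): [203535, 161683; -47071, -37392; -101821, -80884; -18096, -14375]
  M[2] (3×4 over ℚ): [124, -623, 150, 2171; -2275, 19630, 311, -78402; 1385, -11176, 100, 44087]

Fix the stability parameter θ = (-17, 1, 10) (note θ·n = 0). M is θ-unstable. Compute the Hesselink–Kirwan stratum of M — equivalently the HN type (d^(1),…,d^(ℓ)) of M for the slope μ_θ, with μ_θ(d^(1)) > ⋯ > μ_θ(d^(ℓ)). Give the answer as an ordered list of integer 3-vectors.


Barcode: M ≅ I[1,3]^2, I[2,2], I[2,3]. HN layers by μ_θ (3 steps, strictly decreasing):
  μ^(1)=10; μ^(2)=1; μ^(3)=-17

((0, 0, 3); (0, 4, 0); (2, 0, 0))


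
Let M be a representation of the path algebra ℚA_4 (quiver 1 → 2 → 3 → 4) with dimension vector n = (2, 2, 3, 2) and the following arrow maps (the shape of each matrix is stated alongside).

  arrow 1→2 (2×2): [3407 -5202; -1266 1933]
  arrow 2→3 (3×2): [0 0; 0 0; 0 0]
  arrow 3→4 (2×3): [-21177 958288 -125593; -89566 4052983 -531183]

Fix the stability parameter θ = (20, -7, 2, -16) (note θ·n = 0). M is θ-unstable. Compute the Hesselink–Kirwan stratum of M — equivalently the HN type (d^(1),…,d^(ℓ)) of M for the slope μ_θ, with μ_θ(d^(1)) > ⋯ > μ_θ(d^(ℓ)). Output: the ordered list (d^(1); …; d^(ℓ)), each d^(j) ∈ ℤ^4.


Barcode: M ≅ I[1,2]^2, I[3,3], I[3,4]^2. HN layers by μ_θ (3 steps, strictly decreasing):
  μ^(1)=13/2; μ^(2)=2; μ^(3)=-7

((2, 2, 0, 0); (0, 0, 1, 0); (0, 0, 2, 2))


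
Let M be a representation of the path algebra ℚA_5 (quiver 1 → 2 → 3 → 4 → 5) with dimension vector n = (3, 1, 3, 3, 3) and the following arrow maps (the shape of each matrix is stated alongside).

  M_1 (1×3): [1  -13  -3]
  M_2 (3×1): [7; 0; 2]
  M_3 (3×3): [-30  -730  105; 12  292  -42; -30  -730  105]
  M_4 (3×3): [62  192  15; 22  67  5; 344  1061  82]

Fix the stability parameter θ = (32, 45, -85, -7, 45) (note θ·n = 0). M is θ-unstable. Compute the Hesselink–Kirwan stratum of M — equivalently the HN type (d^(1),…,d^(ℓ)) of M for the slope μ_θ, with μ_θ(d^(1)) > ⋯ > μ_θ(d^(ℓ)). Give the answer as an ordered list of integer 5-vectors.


Interval decomposition of M: I[1,1]^2, I[1,3], I[3,3], I[3,5], I[4,4], I[4,5], I[5,5].
HN type (ℓ=5): μ^(1)=45; μ^(2)=32; μ^(3)=-8/3; μ^(4)=-7; μ^(5)=-85

((0, 0, 0, 0, 3); (2, 0, 0, 0, 0); (1, 1, 1, 0, 0); (0, 0, 0, 3, 0); (0, 0, 2, 0, 0))


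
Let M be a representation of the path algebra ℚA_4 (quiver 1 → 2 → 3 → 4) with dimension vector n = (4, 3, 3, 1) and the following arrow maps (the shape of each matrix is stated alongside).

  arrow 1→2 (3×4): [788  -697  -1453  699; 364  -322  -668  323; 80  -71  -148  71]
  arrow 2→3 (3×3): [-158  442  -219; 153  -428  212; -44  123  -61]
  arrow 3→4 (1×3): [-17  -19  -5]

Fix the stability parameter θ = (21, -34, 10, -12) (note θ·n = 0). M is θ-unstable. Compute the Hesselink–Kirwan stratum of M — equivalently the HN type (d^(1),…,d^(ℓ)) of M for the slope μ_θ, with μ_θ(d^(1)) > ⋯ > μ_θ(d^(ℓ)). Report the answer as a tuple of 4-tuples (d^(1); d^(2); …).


Barcode: M ≅ I[1,1], I[1,3]^2, I[1,4]. HN layers by μ_θ (4 steps, strictly decreasing):
  μ^(1)=21; μ^(2)=10; μ^(3)=-1; μ^(4)=-13/2

((1, 0, 0, 0); (0, 0, 2, 0); (0, 0, 1, 1); (3, 3, 0, 0))


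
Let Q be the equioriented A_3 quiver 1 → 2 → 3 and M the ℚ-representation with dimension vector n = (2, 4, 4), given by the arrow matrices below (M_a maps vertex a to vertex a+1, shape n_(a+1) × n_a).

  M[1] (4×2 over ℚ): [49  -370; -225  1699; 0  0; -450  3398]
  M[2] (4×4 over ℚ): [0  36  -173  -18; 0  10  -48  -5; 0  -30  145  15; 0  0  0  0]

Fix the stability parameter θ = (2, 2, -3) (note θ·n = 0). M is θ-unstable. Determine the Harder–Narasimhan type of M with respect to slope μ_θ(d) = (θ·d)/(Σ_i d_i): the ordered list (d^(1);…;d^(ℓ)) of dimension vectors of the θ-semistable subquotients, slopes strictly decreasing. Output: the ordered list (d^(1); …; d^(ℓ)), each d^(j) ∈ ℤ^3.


Barcode: M ≅ I[1,2]^2, I[2,3]^2, I[3,3]^2. HN layers by μ_θ (3 steps, strictly decreasing):
  μ^(1)=2; μ^(2)=-1/2; μ^(3)=-3

((2, 2, 0); (0, 2, 2); (0, 0, 2))
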